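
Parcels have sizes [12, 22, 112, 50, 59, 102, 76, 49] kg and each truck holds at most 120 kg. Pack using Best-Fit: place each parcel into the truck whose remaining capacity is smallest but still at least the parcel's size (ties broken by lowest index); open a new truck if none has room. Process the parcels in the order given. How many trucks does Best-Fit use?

5 trucks

12 kg → truck 1 (remaining 108 kg)
22 kg → truck 1 (remaining 86 kg)
112 kg → truck 2 (remaining 8 kg)
50 kg → truck 1 (remaining 36 kg)
59 kg → truck 3 (remaining 61 kg)
102 kg → truck 4 (remaining 18 kg)
76 kg → truck 5 (remaining 44 kg)
49 kg → truck 3 (remaining 12 kg)
Final trucks: [12,22,50] [112] [59,49] [102] [76].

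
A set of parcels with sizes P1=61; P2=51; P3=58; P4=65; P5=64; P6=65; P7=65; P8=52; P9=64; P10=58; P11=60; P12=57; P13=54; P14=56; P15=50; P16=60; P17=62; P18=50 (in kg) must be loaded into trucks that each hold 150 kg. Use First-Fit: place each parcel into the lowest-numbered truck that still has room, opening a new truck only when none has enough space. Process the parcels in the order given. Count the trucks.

Put P1 (61 kg) in truck 1; 89 kg remain.
Put P2 (51 kg) in truck 1; 38 kg remain.
Put P3 (58 kg) in truck 2; 92 kg remain.
Put P4 (65 kg) in truck 2; 27 kg remain.
Put P5 (64 kg) in truck 3; 86 kg remain.
Put P6 (65 kg) in truck 3; 21 kg remain.
Put P7 (65 kg) in truck 4; 85 kg remain.
Put P8 (52 kg) in truck 4; 33 kg remain.
Put P9 (64 kg) in truck 5; 86 kg remain.
Put P10 (58 kg) in truck 5; 28 kg remain.
Put P11 (60 kg) in truck 6; 90 kg remain.
Put P12 (57 kg) in truck 6; 33 kg remain.
Put P13 (54 kg) in truck 7; 96 kg remain.
Put P14 (56 kg) in truck 7; 40 kg remain.
Put P15 (50 kg) in truck 8; 100 kg remain.
Put P16 (60 kg) in truck 8; 40 kg remain.
Put P17 (62 kg) in truck 9; 88 kg remain.
Put P18 (50 kg) in truck 9; 38 kg remain.
Final trucks: [61,51] [58,65] [64,65] [65,52] [64,58] [60,57] [54,56] [50,60] [62,50].

9 trucks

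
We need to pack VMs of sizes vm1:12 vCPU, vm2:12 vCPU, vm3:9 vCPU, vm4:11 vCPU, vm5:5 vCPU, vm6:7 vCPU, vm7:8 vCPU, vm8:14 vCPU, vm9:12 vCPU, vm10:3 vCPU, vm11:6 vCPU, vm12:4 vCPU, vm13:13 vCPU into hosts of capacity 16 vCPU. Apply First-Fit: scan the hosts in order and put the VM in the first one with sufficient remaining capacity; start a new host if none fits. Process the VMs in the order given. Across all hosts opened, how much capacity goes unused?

host 1: place vm1 (12 vCPU), 4 vCPU left
host 2: place vm2 (12 vCPU), 4 vCPU left
host 3: place vm3 (9 vCPU), 7 vCPU left
host 4: place vm4 (11 vCPU), 5 vCPU left
host 3: place vm5 (5 vCPU), 2 vCPU left
host 5: place vm6 (7 vCPU), 9 vCPU left
host 5: place vm7 (8 vCPU), 1 vCPU left
host 6: place vm8 (14 vCPU), 2 vCPU left
host 7: place vm9 (12 vCPU), 4 vCPU left
host 1: place vm10 (3 vCPU), 1 vCPU left
host 8: place vm11 (6 vCPU), 10 vCPU left
host 2: place vm12 (4 vCPU), 0 vCPU left
host 9: place vm13 (13 vCPU), 3 vCPU left
9 hosts × 16 vCPU = 144 vCPU; used 116 vCPU; unused 28 vCPU.

28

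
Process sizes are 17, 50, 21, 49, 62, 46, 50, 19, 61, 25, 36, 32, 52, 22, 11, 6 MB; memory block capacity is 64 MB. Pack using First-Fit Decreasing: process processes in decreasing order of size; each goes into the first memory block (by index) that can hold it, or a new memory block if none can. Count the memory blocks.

Sorted descending: 62, 61, 52, 50, 50, 49, 46, 36, 32, 25, 22, 21, 19, 17, 11, 6.
memory block 1: place 62 MB, 2 MB left
memory block 2: place 61 MB, 3 MB left
memory block 3: place 52 MB, 12 MB left
memory block 4: place 50 MB, 14 MB left
memory block 5: place 50 MB, 14 MB left
memory block 6: place 49 MB, 15 MB left
memory block 7: place 46 MB, 18 MB left
memory block 8: place 36 MB, 28 MB left
memory block 9: place 32 MB, 32 MB left
memory block 8: place 25 MB, 3 MB left
memory block 9: place 22 MB, 10 MB left
memory block 10: place 21 MB, 43 MB left
memory block 10: place 19 MB, 24 MB left
memory block 7: place 17 MB, 1 MB left
memory block 3: place 11 MB, 1 MB left
memory block 4: place 6 MB, 8 MB left
Final memory blocks: [62] [61] [52,11] [50,6] [50] [49] [46,17] [36,25] [32,22] [21,19].

10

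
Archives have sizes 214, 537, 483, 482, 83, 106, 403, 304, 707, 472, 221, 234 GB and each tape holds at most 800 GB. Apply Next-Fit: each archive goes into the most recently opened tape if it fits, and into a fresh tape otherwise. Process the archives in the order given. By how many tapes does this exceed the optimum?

1

Next-Fit: [214,537] [483] [482,83,106] [403,304] [707] [472,221] [234] → 7 tapes.
Total size 4246 GB; any packing needs at least ⌈4246/800⌉ = 6 tapes.
An optimal packing achieves that bound: [707,83] [537,234] [483,304] [482,221] [472,214,106] [403] → 6 tapes.
Excess: 7 − 6 = 1.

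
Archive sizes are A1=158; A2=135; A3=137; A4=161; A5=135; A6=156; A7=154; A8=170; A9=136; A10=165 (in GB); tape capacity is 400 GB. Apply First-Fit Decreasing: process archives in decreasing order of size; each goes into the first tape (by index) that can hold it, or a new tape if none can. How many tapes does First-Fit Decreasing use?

5 tapes

Sorted descending: 170, 165, 161, 158, 156, 154, 137, 136, 135, 135.
Put 170 GB in tape 1; 230 GB remain.
Put 165 GB in tape 1; 65 GB remain.
Put 161 GB in tape 2; 239 GB remain.
Put 158 GB in tape 2; 81 GB remain.
Put 156 GB in tape 3; 244 GB remain.
Put 154 GB in tape 3; 90 GB remain.
Put 137 GB in tape 4; 263 GB remain.
Put 136 GB in tape 4; 127 GB remain.
Put 135 GB in tape 5; 265 GB remain.
Put 135 GB in tape 5; 130 GB remain.
Final tapes: [170,165] [161,158] [156,154] [137,136] [135,135].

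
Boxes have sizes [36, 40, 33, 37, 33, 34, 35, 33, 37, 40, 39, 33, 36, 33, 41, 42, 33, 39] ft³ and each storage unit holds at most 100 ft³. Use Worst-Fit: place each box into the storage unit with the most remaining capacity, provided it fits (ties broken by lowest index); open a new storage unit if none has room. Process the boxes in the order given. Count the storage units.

9

36 ft³ → storage unit 1 (remaining 64 ft³)
40 ft³ → storage unit 1 (remaining 24 ft³)
33 ft³ → storage unit 2 (remaining 67 ft³)
37 ft³ → storage unit 2 (remaining 30 ft³)
33 ft³ → storage unit 3 (remaining 67 ft³)
34 ft³ → storage unit 3 (remaining 33 ft³)
35 ft³ → storage unit 4 (remaining 65 ft³)
33 ft³ → storage unit 4 (remaining 32 ft³)
37 ft³ → storage unit 5 (remaining 63 ft³)
40 ft³ → storage unit 5 (remaining 23 ft³)
39 ft³ → storage unit 6 (remaining 61 ft³)
33 ft³ → storage unit 6 (remaining 28 ft³)
36 ft³ → storage unit 7 (remaining 64 ft³)
33 ft³ → storage unit 7 (remaining 31 ft³)
41 ft³ → storage unit 8 (remaining 59 ft³)
42 ft³ → storage unit 8 (remaining 17 ft³)
33 ft³ → storage unit 3 (remaining 0 ft³)
39 ft³ → storage unit 9 (remaining 61 ft³)
Final storage units: [36,40] [33,37] [33,34,33] [35,33] [37,40] [39,33] [36,33] [41,42] [39].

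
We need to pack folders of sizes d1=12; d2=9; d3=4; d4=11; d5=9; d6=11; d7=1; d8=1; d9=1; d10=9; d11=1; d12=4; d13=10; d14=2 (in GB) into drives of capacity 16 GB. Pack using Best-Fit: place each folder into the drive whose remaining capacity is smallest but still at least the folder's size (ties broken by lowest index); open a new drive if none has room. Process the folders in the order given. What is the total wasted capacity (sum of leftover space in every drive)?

drive 1: place d1 (12 GB), 4 GB left
drive 2: place d2 (9 GB), 7 GB left
drive 1: place d3 (4 GB), 0 GB left
drive 3: place d4 (11 GB), 5 GB left
drive 4: place d5 (9 GB), 7 GB left
drive 5: place d6 (11 GB), 5 GB left
drive 3: place d7 (1 GB), 4 GB left
drive 3: place d8 (1 GB), 3 GB left
drive 3: place d9 (1 GB), 2 GB left
drive 6: place d10 (9 GB), 7 GB left
drive 3: place d11 (1 GB), 1 GB left
drive 5: place d12 (4 GB), 1 GB left
drive 7: place d13 (10 GB), 6 GB left
drive 7: place d14 (2 GB), 4 GB left
7 drives × 16 GB = 112 GB; used 85 GB; unused 27 GB.

27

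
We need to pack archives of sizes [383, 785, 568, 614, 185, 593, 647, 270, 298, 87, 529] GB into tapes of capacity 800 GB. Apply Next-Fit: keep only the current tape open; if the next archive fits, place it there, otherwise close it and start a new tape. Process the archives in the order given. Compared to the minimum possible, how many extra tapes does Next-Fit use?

Next-Fit: [383] [785] [568] [614,185] [593] [647] [270,298,87] [529] → 8 tapes.
Total size 4959 GB; any packing needs at least ⌈4959/800⌉ = 7 tapes.
An optimal packing achieves that bound: [785] [647,87] [614,185] [593] [568] [529,270] [383,298] → 7 tapes.
Excess: 8 − 7 = 1.

1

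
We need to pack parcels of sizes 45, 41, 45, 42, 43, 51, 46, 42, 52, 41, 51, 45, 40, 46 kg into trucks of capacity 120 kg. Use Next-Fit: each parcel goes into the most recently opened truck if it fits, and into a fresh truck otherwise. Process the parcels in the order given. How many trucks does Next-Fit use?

7

Put 45 kg in truck 1; 75 kg remain.
Put 41 kg in truck 1; 34 kg remain.
Put 45 kg in truck 2; 75 kg remain.
Put 42 kg in truck 2; 33 kg remain.
Put 43 kg in truck 3; 77 kg remain.
Put 51 kg in truck 3; 26 kg remain.
Put 46 kg in truck 4; 74 kg remain.
Put 42 kg in truck 4; 32 kg remain.
Put 52 kg in truck 5; 68 kg remain.
Put 41 kg in truck 5; 27 kg remain.
Put 51 kg in truck 6; 69 kg remain.
Put 45 kg in truck 6; 24 kg remain.
Put 40 kg in truck 7; 80 kg remain.
Put 46 kg in truck 7; 34 kg remain.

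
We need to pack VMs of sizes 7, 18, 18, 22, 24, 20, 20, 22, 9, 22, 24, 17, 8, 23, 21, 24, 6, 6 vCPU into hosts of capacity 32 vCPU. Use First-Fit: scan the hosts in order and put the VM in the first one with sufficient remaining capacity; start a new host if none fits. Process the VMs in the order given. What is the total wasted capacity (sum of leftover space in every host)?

105

7 vCPU → host 1 (remaining 25 vCPU)
18 vCPU → host 1 (remaining 7 vCPU)
18 vCPU → host 2 (remaining 14 vCPU)
22 vCPU → host 3 (remaining 10 vCPU)
24 vCPU → host 4 (remaining 8 vCPU)
20 vCPU → host 5 (remaining 12 vCPU)
20 vCPU → host 6 (remaining 12 vCPU)
22 vCPU → host 7 (remaining 10 vCPU)
9 vCPU → host 2 (remaining 5 vCPU)
22 vCPU → host 8 (remaining 10 vCPU)
24 vCPU → host 9 (remaining 8 vCPU)
17 vCPU → host 10 (remaining 15 vCPU)
8 vCPU → host 3 (remaining 2 vCPU)
23 vCPU → host 11 (remaining 9 vCPU)
21 vCPU → host 12 (remaining 11 vCPU)
24 vCPU → host 13 (remaining 8 vCPU)
6 vCPU → host 1 (remaining 1 vCPU)
6 vCPU → host 4 (remaining 2 vCPU)
13 hosts × 32 vCPU = 416 vCPU; used 311 vCPU; unused 105 vCPU.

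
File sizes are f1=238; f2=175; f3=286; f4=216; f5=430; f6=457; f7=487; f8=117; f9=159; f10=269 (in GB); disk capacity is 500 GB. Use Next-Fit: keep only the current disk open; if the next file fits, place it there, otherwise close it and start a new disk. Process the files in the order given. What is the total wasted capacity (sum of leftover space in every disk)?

f1 (238 GB) → disk 1 (remaining 262 GB)
f2 (175 GB) → disk 1 (remaining 87 GB)
f3 (286 GB) → disk 2 (remaining 214 GB)
f4 (216 GB) → disk 3 (remaining 284 GB)
f5 (430 GB) → disk 4 (remaining 70 GB)
f6 (457 GB) → disk 5 (remaining 43 GB)
f7 (487 GB) → disk 6 (remaining 13 GB)
f8 (117 GB) → disk 7 (remaining 383 GB)
f9 (159 GB) → disk 7 (remaining 224 GB)
f10 (269 GB) → disk 8 (remaining 231 GB)
8 disks × 500 GB = 4000 GB; used 2834 GB; unused 1166 GB.

1166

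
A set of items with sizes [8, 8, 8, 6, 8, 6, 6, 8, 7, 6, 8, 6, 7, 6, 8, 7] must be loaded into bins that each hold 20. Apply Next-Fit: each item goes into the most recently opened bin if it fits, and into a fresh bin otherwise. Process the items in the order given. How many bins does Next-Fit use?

7

8 → bin 1 (remaining 12)
8 → bin 1 (remaining 4)
8 → bin 2 (remaining 12)
6 → bin 2 (remaining 6)
8 → bin 3 (remaining 12)
6 → bin 3 (remaining 6)
6 → bin 3 (remaining 0)
8 → bin 4 (remaining 12)
7 → bin 4 (remaining 5)
6 → bin 5 (remaining 14)
8 → bin 5 (remaining 6)
6 → bin 5 (remaining 0)
7 → bin 6 (remaining 13)
6 → bin 6 (remaining 7)
8 → bin 7 (remaining 12)
7 → bin 7 (remaining 5)
Final bins: [8,8] [8,6] [8,6,6] [8,7] [6,8,6] [7,6] [8,7].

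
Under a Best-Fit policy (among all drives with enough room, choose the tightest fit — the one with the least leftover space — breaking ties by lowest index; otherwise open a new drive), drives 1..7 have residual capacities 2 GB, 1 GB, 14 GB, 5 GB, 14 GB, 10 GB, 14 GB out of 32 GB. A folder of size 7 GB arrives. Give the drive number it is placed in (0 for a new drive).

6

Drives with room: drive 3 (14 GB), drive 5 (14 GB), drive 6 (10 GB), drive 7 (14 GB).
Tightest fit is drive 6 with 10 GB free.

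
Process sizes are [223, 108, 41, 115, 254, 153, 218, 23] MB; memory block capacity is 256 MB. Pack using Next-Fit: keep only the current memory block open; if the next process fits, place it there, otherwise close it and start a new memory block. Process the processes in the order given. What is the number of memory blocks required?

6

memory block 1: place 223 MB, 33 MB left
memory block 2: place 108 MB, 148 MB left
memory block 2: place 41 MB, 107 MB left
memory block 3: place 115 MB, 141 MB left
memory block 4: place 254 MB, 2 MB left
memory block 5: place 153 MB, 103 MB left
memory block 6: place 218 MB, 38 MB left
memory block 6: place 23 MB, 15 MB left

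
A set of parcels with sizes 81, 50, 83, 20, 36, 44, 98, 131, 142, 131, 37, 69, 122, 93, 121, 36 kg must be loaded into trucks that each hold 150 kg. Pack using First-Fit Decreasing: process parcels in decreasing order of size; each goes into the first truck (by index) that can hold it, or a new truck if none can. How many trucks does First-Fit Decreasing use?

10 trucks

Sorted descending: 142, 131, 131, 122, 121, 98, 93, 83, 81, 69, 50, 44, 37, 36, 36, 20.
Put 142 kg in truck 1; 8 kg remain.
Put 131 kg in truck 2; 19 kg remain.
Put 131 kg in truck 3; 19 kg remain.
Put 122 kg in truck 4; 28 kg remain.
Put 121 kg in truck 5; 29 kg remain.
Put 98 kg in truck 6; 52 kg remain.
Put 93 kg in truck 7; 57 kg remain.
Put 83 kg in truck 8; 67 kg remain.
Put 81 kg in truck 9; 69 kg remain.
Put 69 kg in truck 9; 0 kg remain.
Put 50 kg in truck 6; 2 kg remain.
Put 44 kg in truck 7; 13 kg remain.
Put 37 kg in truck 8; 30 kg remain.
Put 36 kg in truck 10; 114 kg remain.
Put 36 kg in truck 10; 78 kg remain.
Put 20 kg in truck 4; 8 kg remain.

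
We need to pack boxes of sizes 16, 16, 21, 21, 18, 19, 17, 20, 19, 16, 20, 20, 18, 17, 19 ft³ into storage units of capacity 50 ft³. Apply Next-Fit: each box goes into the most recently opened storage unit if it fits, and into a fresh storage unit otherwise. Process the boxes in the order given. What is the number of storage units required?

8

Put 16 ft³ in storage unit 1; 34 ft³ remain.
Put 16 ft³ in storage unit 1; 18 ft³ remain.
Put 21 ft³ in storage unit 2; 29 ft³ remain.
Put 21 ft³ in storage unit 2; 8 ft³ remain.
Put 18 ft³ in storage unit 3; 32 ft³ remain.
Put 19 ft³ in storage unit 3; 13 ft³ remain.
Put 17 ft³ in storage unit 4; 33 ft³ remain.
Put 20 ft³ in storage unit 4; 13 ft³ remain.
Put 19 ft³ in storage unit 5; 31 ft³ remain.
Put 16 ft³ in storage unit 5; 15 ft³ remain.
Put 20 ft³ in storage unit 6; 30 ft³ remain.
Put 20 ft³ in storage unit 6; 10 ft³ remain.
Put 18 ft³ in storage unit 7; 32 ft³ remain.
Put 17 ft³ in storage unit 7; 15 ft³ remain.
Put 19 ft³ in storage unit 8; 31 ft³ remain.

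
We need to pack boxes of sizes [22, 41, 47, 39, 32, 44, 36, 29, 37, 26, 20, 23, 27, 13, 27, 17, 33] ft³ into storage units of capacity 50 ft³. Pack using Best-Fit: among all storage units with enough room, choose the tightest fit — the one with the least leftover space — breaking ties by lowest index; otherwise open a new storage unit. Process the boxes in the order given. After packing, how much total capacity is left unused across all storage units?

87

Put 22 ft³ in storage unit 1; 28 ft³ remain.
Put 41 ft³ in storage unit 2; 9 ft³ remain.
Put 47 ft³ in storage unit 3; 3 ft³ remain.
Put 39 ft³ in storage unit 4; 11 ft³ remain.
Put 32 ft³ in storage unit 5; 18 ft³ remain.
Put 44 ft³ in storage unit 6; 6 ft³ remain.
Put 36 ft³ in storage unit 7; 14 ft³ remain.
Put 29 ft³ in storage unit 8; 21 ft³ remain.
Put 37 ft³ in storage unit 9; 13 ft³ remain.
Put 26 ft³ in storage unit 1; 2 ft³ remain.
Put 20 ft³ in storage unit 8; 1 ft³ remain.
Put 23 ft³ in storage unit 10; 27 ft³ remain.
Put 27 ft³ in storage unit 10; 0 ft³ remain.
Put 13 ft³ in storage unit 9; 0 ft³ remain.
Put 27 ft³ in storage unit 11; 23 ft³ remain.
Put 17 ft³ in storage unit 5; 1 ft³ remain.
Put 33 ft³ in storage unit 12; 17 ft³ remain.
12 storage units × 50 ft³ = 600 ft³; used 513 ft³; unused 87 ft³.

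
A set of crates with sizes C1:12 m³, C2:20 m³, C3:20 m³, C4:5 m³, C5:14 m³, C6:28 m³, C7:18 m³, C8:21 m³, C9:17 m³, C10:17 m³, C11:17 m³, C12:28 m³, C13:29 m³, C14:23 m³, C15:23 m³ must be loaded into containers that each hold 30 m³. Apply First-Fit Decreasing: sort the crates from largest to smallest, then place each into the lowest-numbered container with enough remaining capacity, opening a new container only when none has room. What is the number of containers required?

13

Sorted descending: 29, 28, 28, 23, 23, 21, 20, 20, 18, 17, 17, 17, 14, 12, 5.
Put 29 m³ in container 1; 1 m³ remain.
Put 28 m³ in container 2; 2 m³ remain.
Put 28 m³ in container 3; 2 m³ remain.
Put 23 m³ in container 4; 7 m³ remain.
Put 23 m³ in container 5; 7 m³ remain.
Put 21 m³ in container 6; 9 m³ remain.
Put 20 m³ in container 7; 10 m³ remain.
Put 20 m³ in container 8; 10 m³ remain.
Put 18 m³ in container 9; 12 m³ remain.
Put 17 m³ in container 10; 13 m³ remain.
Put 17 m³ in container 11; 13 m³ remain.
Put 17 m³ in container 12; 13 m³ remain.
Put 14 m³ in container 13; 16 m³ remain.
Put 12 m³ in container 9; 0 m³ remain.
Put 5 m³ in container 4; 2 m³ remain.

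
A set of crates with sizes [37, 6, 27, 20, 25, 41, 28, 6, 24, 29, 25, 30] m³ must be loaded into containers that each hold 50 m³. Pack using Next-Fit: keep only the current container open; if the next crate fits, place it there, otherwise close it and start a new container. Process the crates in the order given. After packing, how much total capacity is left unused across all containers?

152

37 m³ → container 1 (remaining 13 m³)
6 m³ → container 1 (remaining 7 m³)
27 m³ → container 2 (remaining 23 m³)
20 m³ → container 2 (remaining 3 m³)
25 m³ → container 3 (remaining 25 m³)
41 m³ → container 4 (remaining 9 m³)
28 m³ → container 5 (remaining 22 m³)
6 m³ → container 5 (remaining 16 m³)
24 m³ → container 6 (remaining 26 m³)
29 m³ → container 7 (remaining 21 m³)
25 m³ → container 8 (remaining 25 m³)
30 m³ → container 9 (remaining 20 m³)
9 containers × 50 m³ = 450 m³; used 298 m³; unused 152 m³.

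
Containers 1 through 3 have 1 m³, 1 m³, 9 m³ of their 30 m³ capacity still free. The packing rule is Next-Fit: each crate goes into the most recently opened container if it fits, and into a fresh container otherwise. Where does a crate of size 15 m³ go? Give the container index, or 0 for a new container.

0

Next-Fit only looks at container 3, which has 9 m³ free.
15 m³ does not fit, so a new container is opened.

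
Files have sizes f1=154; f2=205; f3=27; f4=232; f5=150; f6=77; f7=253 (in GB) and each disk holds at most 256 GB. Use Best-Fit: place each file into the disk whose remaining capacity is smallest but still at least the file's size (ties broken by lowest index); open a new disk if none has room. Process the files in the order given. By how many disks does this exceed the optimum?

Best-Fit: [154,77] [205,27] [232] [150] [253] → 5 disks.
Total size 1098 GB; any packing needs at least ⌈1098/256⌉ = 5 disks.
So 5 is already optimal.

0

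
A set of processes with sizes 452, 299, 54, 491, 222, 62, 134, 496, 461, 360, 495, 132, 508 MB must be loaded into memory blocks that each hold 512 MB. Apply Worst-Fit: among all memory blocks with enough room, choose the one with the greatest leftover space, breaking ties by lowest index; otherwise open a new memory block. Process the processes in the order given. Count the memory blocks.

9 memory blocks

452 MB → memory block 1 (remaining 60 MB)
299 MB → memory block 2 (remaining 213 MB)
54 MB → memory block 2 (remaining 159 MB)
491 MB → memory block 3 (remaining 21 MB)
222 MB → memory block 4 (remaining 290 MB)
62 MB → memory block 4 (remaining 228 MB)
134 MB → memory block 4 (remaining 94 MB)
496 MB → memory block 5 (remaining 16 MB)
461 MB → memory block 6 (remaining 51 MB)
360 MB → memory block 7 (remaining 152 MB)
495 MB → memory block 8 (remaining 17 MB)
132 MB → memory block 2 (remaining 27 MB)
508 MB → memory block 9 (remaining 4 MB)
Final memory blocks: [452] [299,54,132] [491] [222,62,134] [496] [461] [360] [495] [508].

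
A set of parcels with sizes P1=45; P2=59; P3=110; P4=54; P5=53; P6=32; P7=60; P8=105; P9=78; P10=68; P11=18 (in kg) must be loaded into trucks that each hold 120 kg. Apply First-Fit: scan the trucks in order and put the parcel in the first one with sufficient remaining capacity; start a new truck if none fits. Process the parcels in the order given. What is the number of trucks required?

7

Put P1 (45 kg) in truck 1; 75 kg remain.
Put P2 (59 kg) in truck 1; 16 kg remain.
Put P3 (110 kg) in truck 2; 10 kg remain.
Put P4 (54 kg) in truck 3; 66 kg remain.
Put P5 (53 kg) in truck 3; 13 kg remain.
Put P6 (32 kg) in truck 4; 88 kg remain.
Put P7 (60 kg) in truck 4; 28 kg remain.
Put P8 (105 kg) in truck 5; 15 kg remain.
Put P9 (78 kg) in truck 6; 42 kg remain.
Put P10 (68 kg) in truck 7; 52 kg remain.
Put P11 (18 kg) in truck 4; 10 kg remain.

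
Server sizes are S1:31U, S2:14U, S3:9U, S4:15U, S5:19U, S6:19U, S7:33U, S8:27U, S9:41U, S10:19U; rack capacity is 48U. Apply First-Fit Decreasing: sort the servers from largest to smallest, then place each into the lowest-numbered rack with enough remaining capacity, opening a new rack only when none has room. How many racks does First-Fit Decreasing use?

5

Sorted descending: 41, 33, 31, 27, 19, 19, 19, 15, 14, 9.
rack 1: place 41U, 7U left
rack 2: place 33U, 15U left
rack 3: place 31U, 17U left
rack 4: place 27U, 21U left
rack 4: place 19U, 2U left
rack 5: place 19U, 29U left
rack 5: place 19U, 10U left
rack 2: place 15U, 0U left
rack 3: place 14U, 3U left
rack 5: place 9U, 1U left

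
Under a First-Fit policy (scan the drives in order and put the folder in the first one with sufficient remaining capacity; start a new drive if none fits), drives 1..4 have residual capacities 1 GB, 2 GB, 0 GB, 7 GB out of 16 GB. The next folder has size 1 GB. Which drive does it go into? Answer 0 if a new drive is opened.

1

Drives with room: drive 1 (1 GB), drive 2 (2 GB), drive 4 (7 GB).
The first with room is drive 1.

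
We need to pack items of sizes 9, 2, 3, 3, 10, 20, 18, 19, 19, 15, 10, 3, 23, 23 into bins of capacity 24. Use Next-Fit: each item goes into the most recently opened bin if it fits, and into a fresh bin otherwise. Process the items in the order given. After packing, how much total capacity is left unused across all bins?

bin 1: place 9, 15 left
bin 1: place 2, 13 left
bin 1: place 3, 10 left
bin 1: place 3, 7 left
bin 2: place 10, 14 left
bin 3: place 20, 4 left
bin 4: place 18, 6 left
bin 5: place 19, 5 left
bin 6: place 19, 5 left
bin 7: place 15, 9 left
bin 8: place 10, 14 left
bin 8: place 3, 11 left
bin 9: place 23, 1 left
bin 10: place 23, 1 left
10 bins × 24 = 240; used 177; unused 63.

63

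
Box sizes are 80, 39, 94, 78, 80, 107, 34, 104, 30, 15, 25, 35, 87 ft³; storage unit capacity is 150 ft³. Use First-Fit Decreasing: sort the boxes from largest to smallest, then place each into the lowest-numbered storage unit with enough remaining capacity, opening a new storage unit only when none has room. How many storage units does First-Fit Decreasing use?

7

Sorted descending: 107, 104, 94, 87, 80, 80, 78, 39, 35, 34, 30, 25, 15.
storage unit 1: place 107 ft³, 43 ft³ left
storage unit 2: place 104 ft³, 46 ft³ left
storage unit 3: place 94 ft³, 56 ft³ left
storage unit 4: place 87 ft³, 63 ft³ left
storage unit 5: place 80 ft³, 70 ft³ left
storage unit 6: place 80 ft³, 70 ft³ left
storage unit 7: place 78 ft³, 72 ft³ left
storage unit 1: place 39 ft³, 4 ft³ left
storage unit 2: place 35 ft³, 11 ft³ left
storage unit 3: place 34 ft³, 22 ft³ left
storage unit 4: place 30 ft³, 33 ft³ left
storage unit 4: place 25 ft³, 8 ft³ left
storage unit 3: place 15 ft³, 7 ft³ left
Final storage units: [107,39] [104,35] [94,34,15] [87,30,25] [80] [80] [78].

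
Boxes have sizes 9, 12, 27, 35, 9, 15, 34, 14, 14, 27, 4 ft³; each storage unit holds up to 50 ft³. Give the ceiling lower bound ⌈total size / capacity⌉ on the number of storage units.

Total size = 9 + 12 + 27 + 35 + 9 + 15 + 34 + 14 + 14 + 27 + 4 = 200 ft³.
⌈200 / 50⌉ = 4.

4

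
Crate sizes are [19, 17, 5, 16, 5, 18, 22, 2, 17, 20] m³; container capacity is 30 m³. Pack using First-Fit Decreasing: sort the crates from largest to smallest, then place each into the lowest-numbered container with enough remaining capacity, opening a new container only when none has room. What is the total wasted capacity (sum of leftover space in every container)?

69

Sorted descending: 22, 20, 19, 18, 17, 17, 16, 5, 5, 2.
Put 22 m³ in container 1; 8 m³ remain.
Put 20 m³ in container 2; 10 m³ remain.
Put 19 m³ in container 3; 11 m³ remain.
Put 18 m³ in container 4; 12 m³ remain.
Put 17 m³ in container 5; 13 m³ remain.
Put 17 m³ in container 6; 13 m³ remain.
Put 16 m³ in container 7; 14 m³ remain.
Put 5 m³ in container 1; 3 m³ remain.
Put 5 m³ in container 2; 5 m³ remain.
Put 2 m³ in container 1; 1 m³ remain.
7 containers × 30 m³ = 210 m³; used 141 m³; unused 69 m³.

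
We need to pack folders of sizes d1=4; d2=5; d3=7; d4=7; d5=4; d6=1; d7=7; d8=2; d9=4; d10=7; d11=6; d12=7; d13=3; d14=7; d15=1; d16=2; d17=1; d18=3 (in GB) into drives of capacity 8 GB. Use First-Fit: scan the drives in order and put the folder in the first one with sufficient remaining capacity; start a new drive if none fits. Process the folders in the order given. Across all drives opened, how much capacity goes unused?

Put d1 (4 GB) in drive 1; 4 GB remain.
Put d2 (5 GB) in drive 2; 3 GB remain.
Put d3 (7 GB) in drive 3; 1 GB remain.
Put d4 (7 GB) in drive 4; 1 GB remain.
Put d5 (4 GB) in drive 1; 0 GB remain.
Put d6 (1 GB) in drive 2; 2 GB remain.
Put d7 (7 GB) in drive 5; 1 GB remain.
Put d8 (2 GB) in drive 2; 0 GB remain.
Put d9 (4 GB) in drive 6; 4 GB remain.
Put d10 (7 GB) in drive 7; 1 GB remain.
Put d11 (6 GB) in drive 8; 2 GB remain.
Put d12 (7 GB) in drive 9; 1 GB remain.
Put d13 (3 GB) in drive 6; 1 GB remain.
Put d14 (7 GB) in drive 10; 1 GB remain.
Put d15 (1 GB) in drive 3; 0 GB remain.
Put d16 (2 GB) in drive 8; 0 GB remain.
Put d17 (1 GB) in drive 4; 0 GB remain.
Put d18 (3 GB) in drive 11; 5 GB remain.
11 drives × 8 GB = 88 GB; used 78 GB; unused 10 GB.

10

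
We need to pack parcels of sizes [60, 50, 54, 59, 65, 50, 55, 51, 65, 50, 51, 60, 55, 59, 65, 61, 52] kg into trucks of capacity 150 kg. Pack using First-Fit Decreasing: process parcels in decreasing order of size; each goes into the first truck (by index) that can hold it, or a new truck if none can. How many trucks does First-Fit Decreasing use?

8

Sorted descending: 65, 65, 65, 61, 60, 60, 59, 59, 55, 55, 54, 52, 51, 51, 50, 50, 50.
Put 65 kg in truck 1; 85 kg remain.
Put 65 kg in truck 1; 20 kg remain.
Put 65 kg in truck 2; 85 kg remain.
Put 61 kg in truck 2; 24 kg remain.
Put 60 kg in truck 3; 90 kg remain.
Put 60 kg in truck 3; 30 kg remain.
Put 59 kg in truck 4; 91 kg remain.
Put 59 kg in truck 4; 32 kg remain.
Put 55 kg in truck 5; 95 kg remain.
Put 55 kg in truck 5; 40 kg remain.
Put 54 kg in truck 6; 96 kg remain.
Put 52 kg in truck 6; 44 kg remain.
Put 51 kg in truck 7; 99 kg remain.
Put 51 kg in truck 7; 48 kg remain.
Put 50 kg in truck 8; 100 kg remain.
Put 50 kg in truck 8; 50 kg remain.
Put 50 kg in truck 8; 0 kg remain.
Final trucks: [65,65] [65,61] [60,60] [59,59] [55,55] [54,52] [51,51] [50,50,50].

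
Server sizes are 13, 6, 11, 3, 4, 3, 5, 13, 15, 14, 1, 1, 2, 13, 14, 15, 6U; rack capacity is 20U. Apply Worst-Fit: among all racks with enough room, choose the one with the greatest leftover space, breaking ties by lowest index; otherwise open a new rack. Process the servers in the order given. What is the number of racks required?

9

Put 13U in rack 1; 7U remain.
Put 6U in rack 1; 1U remain.
Put 11U in rack 2; 9U remain.
Put 3U in rack 2; 6U remain.
Put 4U in rack 2; 2U remain.
Put 3U in rack 3; 17U remain.
Put 5U in rack 3; 12U remain.
Put 13U in rack 4; 7U remain.
Put 15U in rack 5; 5U remain.
Put 14U in rack 6; 6U remain.
Put 1U in rack 3; 11U remain.
Put 1U in rack 3; 10U remain.
Put 2U in rack 3; 8U remain.
Put 13U in rack 7; 7U remain.
Put 14U in rack 8; 6U remain.
Put 15U in rack 9; 5U remain.
Put 6U in rack 3; 2U remain.
Final racks: [13,6] [11,3,4] [3,5,1,1,2,6] [13] [15] [14] [13] [14] [15].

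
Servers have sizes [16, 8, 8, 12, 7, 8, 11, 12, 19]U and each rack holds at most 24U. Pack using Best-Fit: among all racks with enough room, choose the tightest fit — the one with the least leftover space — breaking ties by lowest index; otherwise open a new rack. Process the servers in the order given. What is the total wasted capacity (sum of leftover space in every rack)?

19

rack 1: place 16U, 8U left
rack 1: place 8U, 0U left
rack 2: place 8U, 16U left
rack 2: place 12U, 4U left
rack 3: place 7U, 17U left
rack 3: place 8U, 9U left
rack 4: place 11U, 13U left
rack 4: place 12U, 1U left
rack 5: place 19U, 5U left
5 racks × 24U = 120U; used 101U; unused 19U.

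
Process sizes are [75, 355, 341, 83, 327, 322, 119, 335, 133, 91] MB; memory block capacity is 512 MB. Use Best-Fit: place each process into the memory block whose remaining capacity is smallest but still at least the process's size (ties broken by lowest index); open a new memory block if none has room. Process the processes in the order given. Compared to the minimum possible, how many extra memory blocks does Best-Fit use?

0

Best-Fit: [75,355] [341,83] [327,119] [322,91] [335,133] → 5 memory blocks.
Total size 2181 MB; any packing needs at least ⌈2181/512⌉ = 5 memory blocks.
So 5 is already optimal.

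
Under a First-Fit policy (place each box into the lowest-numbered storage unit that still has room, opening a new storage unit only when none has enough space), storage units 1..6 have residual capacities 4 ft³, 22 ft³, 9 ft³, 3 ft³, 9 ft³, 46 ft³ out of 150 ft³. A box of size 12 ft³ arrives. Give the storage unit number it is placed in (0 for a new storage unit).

Storage units with room: storage unit 2 (22 ft³), storage unit 6 (46 ft³).
The first with room is storage unit 2.

2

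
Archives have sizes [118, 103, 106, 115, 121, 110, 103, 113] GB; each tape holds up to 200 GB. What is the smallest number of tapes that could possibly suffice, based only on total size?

Total size = 118 + 103 + 106 + 115 + 121 + 110 + 103 + 113 = 889 GB.
⌈889 / 200⌉ = 5.

5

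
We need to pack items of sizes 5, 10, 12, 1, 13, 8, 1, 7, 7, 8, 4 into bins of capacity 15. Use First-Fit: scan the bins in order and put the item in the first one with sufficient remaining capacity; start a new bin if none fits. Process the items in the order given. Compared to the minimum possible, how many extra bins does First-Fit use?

0

First-Fit: [5,10] [12,1,1] [13] [8,7] [7,8] [4] → 6 bins.
Total size 76; any packing needs at least ⌈76/15⌉ = 6 bins.
So 6 is already optimal.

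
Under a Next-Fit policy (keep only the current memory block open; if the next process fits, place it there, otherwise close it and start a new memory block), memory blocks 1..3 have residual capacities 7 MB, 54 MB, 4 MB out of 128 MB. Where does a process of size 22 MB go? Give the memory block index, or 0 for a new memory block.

0

Next-Fit only looks at memory block 3, which has 4 MB free.
22 MB does not fit, so a new memory block is opened.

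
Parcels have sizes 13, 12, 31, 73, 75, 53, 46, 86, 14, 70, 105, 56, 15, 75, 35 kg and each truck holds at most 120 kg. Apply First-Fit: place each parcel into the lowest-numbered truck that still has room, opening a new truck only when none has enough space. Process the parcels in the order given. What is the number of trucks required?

13 kg → truck 1 (remaining 107 kg)
12 kg → truck 1 (remaining 95 kg)
31 kg → truck 1 (remaining 64 kg)
73 kg → truck 2 (remaining 47 kg)
75 kg → truck 3 (remaining 45 kg)
53 kg → truck 1 (remaining 11 kg)
46 kg → truck 2 (remaining 1 kg)
86 kg → truck 4 (remaining 34 kg)
14 kg → truck 3 (remaining 31 kg)
70 kg → truck 5 (remaining 50 kg)
105 kg → truck 6 (remaining 15 kg)
56 kg → truck 7 (remaining 64 kg)
15 kg → truck 3 (remaining 16 kg)
75 kg → truck 8 (remaining 45 kg)
35 kg → truck 5 (remaining 15 kg)

8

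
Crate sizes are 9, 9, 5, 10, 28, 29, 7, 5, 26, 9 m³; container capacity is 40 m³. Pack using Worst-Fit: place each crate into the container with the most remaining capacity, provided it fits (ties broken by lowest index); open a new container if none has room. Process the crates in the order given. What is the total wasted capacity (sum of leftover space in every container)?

9 m³ → container 1 (remaining 31 m³)
9 m³ → container 1 (remaining 22 m³)
5 m³ → container 1 (remaining 17 m³)
10 m³ → container 1 (remaining 7 m³)
28 m³ → container 2 (remaining 12 m³)
29 m³ → container 3 (remaining 11 m³)
7 m³ → container 2 (remaining 5 m³)
5 m³ → container 3 (remaining 6 m³)
26 m³ → container 4 (remaining 14 m³)
9 m³ → container 4 (remaining 5 m³)
4 containers × 40 m³ = 160 m³; used 137 m³; unused 23 m³.

23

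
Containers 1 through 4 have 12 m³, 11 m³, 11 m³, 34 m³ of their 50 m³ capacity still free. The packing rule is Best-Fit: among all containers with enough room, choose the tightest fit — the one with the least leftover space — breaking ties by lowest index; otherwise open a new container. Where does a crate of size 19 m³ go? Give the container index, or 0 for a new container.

Containers with room: container 4 (34 m³).
Tightest fit is container 4 with 34 m³ free.

4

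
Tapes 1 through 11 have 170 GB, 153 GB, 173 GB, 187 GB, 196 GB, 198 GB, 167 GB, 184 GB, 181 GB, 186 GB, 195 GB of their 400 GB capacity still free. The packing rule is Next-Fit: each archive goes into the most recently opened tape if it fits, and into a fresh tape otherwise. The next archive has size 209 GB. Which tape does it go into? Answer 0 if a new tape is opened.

Next-Fit only looks at tape 11, which has 195 GB free.
209 GB does not fit, so a new tape is opened.

0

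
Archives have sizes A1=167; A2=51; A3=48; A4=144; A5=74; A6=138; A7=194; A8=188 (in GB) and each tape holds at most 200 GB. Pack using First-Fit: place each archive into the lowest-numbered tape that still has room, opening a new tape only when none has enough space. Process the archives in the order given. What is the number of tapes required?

6

Put A1 (167 GB) in tape 1; 33 GB remain.
Put A2 (51 GB) in tape 2; 149 GB remain.
Put A3 (48 GB) in tape 2; 101 GB remain.
Put A4 (144 GB) in tape 3; 56 GB remain.
Put A5 (74 GB) in tape 2; 27 GB remain.
Put A6 (138 GB) in tape 4; 62 GB remain.
Put A7 (194 GB) in tape 5; 6 GB remain.
Put A8 (188 GB) in tape 6; 12 GB remain.
Final tapes: [167] [51,48,74] [144] [138] [194] [188].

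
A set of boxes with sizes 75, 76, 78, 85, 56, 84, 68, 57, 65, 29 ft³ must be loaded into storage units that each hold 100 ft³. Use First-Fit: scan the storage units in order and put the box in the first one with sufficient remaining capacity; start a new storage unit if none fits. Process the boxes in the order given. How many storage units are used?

75 ft³ → storage unit 1 (remaining 25 ft³)
76 ft³ → storage unit 2 (remaining 24 ft³)
78 ft³ → storage unit 3 (remaining 22 ft³)
85 ft³ → storage unit 4 (remaining 15 ft³)
56 ft³ → storage unit 5 (remaining 44 ft³)
84 ft³ → storage unit 6 (remaining 16 ft³)
68 ft³ → storage unit 7 (remaining 32 ft³)
57 ft³ → storage unit 8 (remaining 43 ft³)
65 ft³ → storage unit 9 (remaining 35 ft³)
29 ft³ → storage unit 5 (remaining 15 ft³)
Final storage units: [75] [76] [78] [85] [56,29] [84] [68] [57] [65].

9 storage units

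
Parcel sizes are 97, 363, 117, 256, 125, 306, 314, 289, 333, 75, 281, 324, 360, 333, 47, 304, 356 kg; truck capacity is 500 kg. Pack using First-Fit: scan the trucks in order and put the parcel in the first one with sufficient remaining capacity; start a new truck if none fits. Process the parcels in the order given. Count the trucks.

12 trucks

Put 97 kg in truck 1; 403 kg remain.
Put 363 kg in truck 1; 40 kg remain.
Put 117 kg in truck 2; 383 kg remain.
Put 256 kg in truck 2; 127 kg remain.
Put 125 kg in truck 2; 2 kg remain.
Put 306 kg in truck 3; 194 kg remain.
Put 314 kg in truck 4; 186 kg remain.
Put 289 kg in truck 5; 211 kg remain.
Put 333 kg in truck 6; 167 kg remain.
Put 75 kg in truck 3; 119 kg remain.
Put 281 kg in truck 7; 219 kg remain.
Put 324 kg in truck 8; 176 kg remain.
Put 360 kg in truck 9; 140 kg remain.
Put 333 kg in truck 10; 167 kg remain.
Put 47 kg in truck 3; 72 kg remain.
Put 304 kg in truck 11; 196 kg remain.
Put 356 kg in truck 12; 144 kg remain.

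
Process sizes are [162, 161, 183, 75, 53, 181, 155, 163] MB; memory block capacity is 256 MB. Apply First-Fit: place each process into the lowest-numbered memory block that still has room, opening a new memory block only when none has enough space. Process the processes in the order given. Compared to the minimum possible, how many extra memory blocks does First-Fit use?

First-Fit: [162,75] [161,53] [183] [181] [155] [163] → 6 memory blocks.
6 processes exceed 128 MB (half the capacity), and no two of those can share a memory block, so at least 6 memory blocks are needed.
So 6 is already optimal.

0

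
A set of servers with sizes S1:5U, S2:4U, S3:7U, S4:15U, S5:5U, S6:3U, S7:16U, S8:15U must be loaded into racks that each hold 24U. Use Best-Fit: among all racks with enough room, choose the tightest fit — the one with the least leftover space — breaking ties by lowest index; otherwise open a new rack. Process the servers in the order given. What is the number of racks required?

rack 1: place S1 (5U), 19U left
rack 1: place S2 (4U), 15U left
rack 1: place S3 (7U), 8U left
rack 2: place S4 (15U), 9U left
rack 1: place S5 (5U), 3U left
rack 1: place S6 (3U), 0U left
rack 3: place S7 (16U), 8U left
rack 4: place S8 (15U), 9U left

4 racks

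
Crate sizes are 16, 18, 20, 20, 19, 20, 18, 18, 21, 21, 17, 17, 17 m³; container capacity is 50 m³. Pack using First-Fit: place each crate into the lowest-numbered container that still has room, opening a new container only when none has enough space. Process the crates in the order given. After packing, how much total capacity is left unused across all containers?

Put 16 m³ in container 1; 34 m³ remain.
Put 18 m³ in container 1; 16 m³ remain.
Put 20 m³ in container 2; 30 m³ remain.
Put 20 m³ in container 2; 10 m³ remain.
Put 19 m³ in container 3; 31 m³ remain.
Put 20 m³ in container 3; 11 m³ remain.
Put 18 m³ in container 4; 32 m³ remain.
Put 18 m³ in container 4; 14 m³ remain.
Put 21 m³ in container 5; 29 m³ remain.
Put 21 m³ in container 5; 8 m³ remain.
Put 17 m³ in container 6; 33 m³ remain.
Put 17 m³ in container 6; 16 m³ remain.
Put 17 m³ in container 7; 33 m³ remain.
7 containers × 50 m³ = 350 m³; used 242 m³; unused 108 m³.

108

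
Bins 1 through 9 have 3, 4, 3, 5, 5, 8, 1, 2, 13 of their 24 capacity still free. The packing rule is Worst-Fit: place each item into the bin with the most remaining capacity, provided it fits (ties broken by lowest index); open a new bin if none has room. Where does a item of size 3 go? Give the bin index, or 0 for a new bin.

9

Bins with room: bin 1 (3), bin 2 (4), bin 3 (3), bin 4 (5), bin 5 (5), bin 6 (8), bin 9 (13).
Most room is bin 9 with 13 free.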